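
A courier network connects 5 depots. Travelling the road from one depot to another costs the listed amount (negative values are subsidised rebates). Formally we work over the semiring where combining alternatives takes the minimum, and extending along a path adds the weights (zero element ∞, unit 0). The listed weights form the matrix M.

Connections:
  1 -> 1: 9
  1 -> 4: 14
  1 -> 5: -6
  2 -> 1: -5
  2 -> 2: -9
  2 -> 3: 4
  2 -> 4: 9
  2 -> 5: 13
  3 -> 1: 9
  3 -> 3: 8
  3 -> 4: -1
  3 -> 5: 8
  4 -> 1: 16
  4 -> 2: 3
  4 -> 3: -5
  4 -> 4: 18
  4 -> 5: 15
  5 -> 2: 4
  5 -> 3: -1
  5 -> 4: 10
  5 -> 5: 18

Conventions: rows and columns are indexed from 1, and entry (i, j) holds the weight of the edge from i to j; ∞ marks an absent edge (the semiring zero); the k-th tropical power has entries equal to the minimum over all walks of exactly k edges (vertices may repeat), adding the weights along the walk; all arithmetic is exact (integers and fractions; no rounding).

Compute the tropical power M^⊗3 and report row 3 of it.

M^⊗2:
  [18, -2, -7, 4, 3]
  [-14, -18, -5, 0, -11]
  [15, 2, -6, 7, 3]
  [-2, -6, 3, -6, 3]
  [-1, -5, 5, -2, 7]
M^⊗3:
  [-7, -11, -1, -8, 1]
  [-23, -27, -14, -9, -20]
  [-3, -7, 2, -7, 2]
  [-11, -15, -11, 2, -8]
  [-10, -14, -7, 4, -7]
Answer: row 3 of M^⊗3 = [-3, -7, 2, -7, 2]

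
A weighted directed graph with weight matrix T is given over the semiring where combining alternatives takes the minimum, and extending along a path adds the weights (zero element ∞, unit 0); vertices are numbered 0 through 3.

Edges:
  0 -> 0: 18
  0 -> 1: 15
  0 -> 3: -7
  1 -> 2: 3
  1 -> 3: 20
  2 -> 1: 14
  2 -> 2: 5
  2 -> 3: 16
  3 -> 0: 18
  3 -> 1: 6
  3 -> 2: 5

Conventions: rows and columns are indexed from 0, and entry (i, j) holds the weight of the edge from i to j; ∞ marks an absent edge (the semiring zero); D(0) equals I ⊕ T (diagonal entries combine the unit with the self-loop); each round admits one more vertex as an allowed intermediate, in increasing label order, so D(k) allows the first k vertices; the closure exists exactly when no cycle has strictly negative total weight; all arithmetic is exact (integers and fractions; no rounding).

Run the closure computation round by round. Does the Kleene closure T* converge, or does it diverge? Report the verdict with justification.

D(0):
  [0, 15, ∞, -7]
  [∞, 0, 3, 20]
  [∞, 14, 0, 16]
  [18, 6, 5, 0]
D(1):
  [0, 15, ∞, -7]
  [∞, 0, 3, 20]
  [∞, 14, 0, 16]
  [18, 6, 5, 0]
D(2):
  [0, 15, 18, -7]
  [∞, 0, 3, 20]
  [∞, 14, 0, 16]
  [18, 6, 5, 0]
D(3):
  [0, 15, 18, -7]
  [∞, 0, 3, 19]
  [∞, 14, 0, 16]
  [18, 6, 5, 0]
D(4):
  [0, -1, -2, -7]
  [37, 0, 3, 19]
  [34, 14, 0, 16]
  [18, 6, 5, 0]
Key observation: every diagonal entry stays at the unit through all rounds, so no improving cycle exists.
Answer: CONVERGES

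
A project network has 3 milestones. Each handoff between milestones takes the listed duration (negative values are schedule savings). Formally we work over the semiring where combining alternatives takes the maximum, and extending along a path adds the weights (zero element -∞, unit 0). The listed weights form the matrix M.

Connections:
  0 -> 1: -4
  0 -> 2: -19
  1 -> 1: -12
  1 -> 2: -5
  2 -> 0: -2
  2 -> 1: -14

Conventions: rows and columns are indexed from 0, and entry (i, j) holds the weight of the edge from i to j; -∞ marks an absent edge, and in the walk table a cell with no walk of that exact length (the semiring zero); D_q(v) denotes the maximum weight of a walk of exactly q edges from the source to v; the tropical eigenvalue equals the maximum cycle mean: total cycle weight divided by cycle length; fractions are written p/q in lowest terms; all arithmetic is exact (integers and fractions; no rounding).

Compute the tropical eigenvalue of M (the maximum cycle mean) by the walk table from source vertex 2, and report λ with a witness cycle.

q=0: [-∞, -∞, 0]
q=1: [-2, -14, -∞]
q=2: [-∞, -6, -19]
q=3: [-21, -18, -11]
Optimal cycle mean attained by: cycle 0->1->2->0, total (-4) + (-5) + (-2), length 3.
Answer: λ = -11/3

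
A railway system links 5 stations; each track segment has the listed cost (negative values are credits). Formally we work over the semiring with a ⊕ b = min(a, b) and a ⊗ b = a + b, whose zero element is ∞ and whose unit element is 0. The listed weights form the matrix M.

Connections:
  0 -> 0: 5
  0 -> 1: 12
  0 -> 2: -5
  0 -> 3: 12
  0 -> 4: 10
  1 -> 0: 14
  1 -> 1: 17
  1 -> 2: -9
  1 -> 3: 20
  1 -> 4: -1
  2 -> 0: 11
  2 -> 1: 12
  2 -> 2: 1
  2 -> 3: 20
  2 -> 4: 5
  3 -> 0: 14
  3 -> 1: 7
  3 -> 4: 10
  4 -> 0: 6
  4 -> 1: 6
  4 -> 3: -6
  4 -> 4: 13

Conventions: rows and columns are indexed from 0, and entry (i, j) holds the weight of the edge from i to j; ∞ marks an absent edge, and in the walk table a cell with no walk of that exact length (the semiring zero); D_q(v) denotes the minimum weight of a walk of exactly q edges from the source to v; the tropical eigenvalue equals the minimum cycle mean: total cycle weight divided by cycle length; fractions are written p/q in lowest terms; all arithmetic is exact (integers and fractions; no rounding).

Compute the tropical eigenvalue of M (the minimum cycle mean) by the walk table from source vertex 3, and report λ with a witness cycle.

q=0: [∞, ∞, ∞, 0, ∞]
q=1: [14, 7, ∞, ∞, 10]
q=2: [16, 16, -2, 4, 6]
q=3: [9, 10, -1, 0, 3]
q=4: [9, 7, 0, -3, 4]
q=5: [10, 4, -2, -2, 5]
Optimal cycle mean attained by: cycle 1->2->4->3->1, total (-9) + 5 + (-6) + 7, length 4.
Answer: λ = -3/4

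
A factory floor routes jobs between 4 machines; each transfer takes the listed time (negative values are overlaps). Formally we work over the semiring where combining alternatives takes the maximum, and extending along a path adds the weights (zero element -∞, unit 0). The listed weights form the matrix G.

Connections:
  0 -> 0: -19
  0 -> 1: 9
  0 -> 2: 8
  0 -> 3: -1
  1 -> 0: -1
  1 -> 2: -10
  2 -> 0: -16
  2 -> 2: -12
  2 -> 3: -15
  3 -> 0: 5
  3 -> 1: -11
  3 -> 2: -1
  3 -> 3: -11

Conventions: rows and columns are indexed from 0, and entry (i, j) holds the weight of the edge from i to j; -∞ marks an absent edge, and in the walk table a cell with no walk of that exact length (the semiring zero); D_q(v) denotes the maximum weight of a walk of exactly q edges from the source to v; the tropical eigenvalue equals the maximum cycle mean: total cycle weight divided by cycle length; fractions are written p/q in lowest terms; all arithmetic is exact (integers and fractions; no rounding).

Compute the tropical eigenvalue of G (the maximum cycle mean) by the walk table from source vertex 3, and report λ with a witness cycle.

q=0: [-∞, -∞, -∞, 0]
q=1: [5, -11, -1, -11]
q=2: [-6, 14, 13, 4]
q=3: [13, 3, 4, -2]
q=4: [3, 22, 21, 12]
Optimal cycle mean attained by: cycle 0->1->0, total 9 + (-1), length 2.
Answer: λ = 4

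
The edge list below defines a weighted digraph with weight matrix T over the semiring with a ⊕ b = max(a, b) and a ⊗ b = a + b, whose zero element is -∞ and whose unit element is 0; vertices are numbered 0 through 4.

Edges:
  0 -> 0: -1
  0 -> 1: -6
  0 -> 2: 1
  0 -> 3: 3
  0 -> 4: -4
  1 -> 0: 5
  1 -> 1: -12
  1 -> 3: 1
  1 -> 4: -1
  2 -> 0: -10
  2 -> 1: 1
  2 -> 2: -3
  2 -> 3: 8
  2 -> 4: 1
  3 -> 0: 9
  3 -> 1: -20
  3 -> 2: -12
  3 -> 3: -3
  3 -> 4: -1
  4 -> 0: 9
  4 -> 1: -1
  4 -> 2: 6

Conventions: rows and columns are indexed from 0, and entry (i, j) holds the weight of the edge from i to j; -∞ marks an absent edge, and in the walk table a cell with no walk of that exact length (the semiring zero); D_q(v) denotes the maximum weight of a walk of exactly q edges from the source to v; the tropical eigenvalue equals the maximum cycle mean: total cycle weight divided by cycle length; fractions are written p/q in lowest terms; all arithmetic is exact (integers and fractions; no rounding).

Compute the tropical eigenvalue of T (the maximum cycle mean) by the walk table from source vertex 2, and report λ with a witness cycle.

q=0: [-∞, -∞, 0, -∞, -∞]
q=1: [-10, 1, -3, 8, 1]
q=2: [17, 0, 7, 5, 7]
q=3: [16, 11, 18, 20, 13]
q=4: [29, 19, 19, 26, 19]
q=5: [35, 23, 30, 32, 25]
Optimal cycle mean attained by: cycle 0->2->3->0, total 1 + 8 + 9, length 3.
Answer: λ = 6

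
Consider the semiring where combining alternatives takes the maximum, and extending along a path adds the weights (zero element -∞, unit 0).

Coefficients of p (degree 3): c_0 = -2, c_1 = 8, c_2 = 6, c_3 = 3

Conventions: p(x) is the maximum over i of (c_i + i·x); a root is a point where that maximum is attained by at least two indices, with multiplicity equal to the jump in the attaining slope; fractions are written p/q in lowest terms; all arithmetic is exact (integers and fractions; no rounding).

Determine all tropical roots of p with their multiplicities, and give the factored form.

hull edge (i=0, c=-2) to (i=1, c=8): slope 10, span 1
hull edge (i=1, c=8) to (i=2, c=6): slope -2, span 1
hull edge (i=2, c=6) to (i=3, c=3): slope -3, span 1
Factored form: p(x) = 3 ⊗ (x ⊕ (-10)) ⊗ (x ⊕ 2) ⊗ (x ⊕ 3)
Answer: roots = -10 (mult 1), 2 (mult 1), 3 (mult 1)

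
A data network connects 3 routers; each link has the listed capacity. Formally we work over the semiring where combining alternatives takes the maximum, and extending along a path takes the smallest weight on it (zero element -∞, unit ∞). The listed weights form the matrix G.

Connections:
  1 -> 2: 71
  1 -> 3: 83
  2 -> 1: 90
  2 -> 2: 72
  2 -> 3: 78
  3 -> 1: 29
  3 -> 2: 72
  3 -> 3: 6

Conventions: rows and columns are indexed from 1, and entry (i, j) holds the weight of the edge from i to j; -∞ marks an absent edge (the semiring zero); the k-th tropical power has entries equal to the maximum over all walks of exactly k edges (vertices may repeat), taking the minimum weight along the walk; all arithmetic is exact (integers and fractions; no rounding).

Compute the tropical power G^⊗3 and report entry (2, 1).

G^⊗2:
  [71, 72, 71]
  [72, 72, 83]
  [72, 72, 72]
G^⊗3:
  [72, 72, 72]
  [72, 72, 72]
  [72, 72, 72]
Key observation: the optimum is the walk 2->2->2->1, with weight 72 min 72 min 90 = 72.
Optimal value attained by: walk 2->2->2->1.
Answer: (G^⊗3)[2][1] = 72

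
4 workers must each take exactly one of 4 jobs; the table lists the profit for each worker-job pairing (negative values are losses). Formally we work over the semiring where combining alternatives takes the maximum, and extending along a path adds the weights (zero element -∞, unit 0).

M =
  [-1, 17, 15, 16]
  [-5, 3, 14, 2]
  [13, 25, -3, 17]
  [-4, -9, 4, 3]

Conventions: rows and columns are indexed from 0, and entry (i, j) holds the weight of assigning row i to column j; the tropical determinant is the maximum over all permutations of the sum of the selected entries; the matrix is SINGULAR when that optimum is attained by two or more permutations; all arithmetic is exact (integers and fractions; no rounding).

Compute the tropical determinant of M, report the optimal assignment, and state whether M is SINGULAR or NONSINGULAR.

σ = (0, 1, 2, 3): (-1) + 3 + (-3) + 3 = 2
σ = (0, 1, 3, 2): (-1) + 3 + 17 + 4 = 23
σ = (0, 2, 1, 3): (-1) + 14 + 25 + 3 = 41
σ = (0, 2, 3, 1): (-1) + 14 + 17 + (-9) = 21
σ = (0, 3, 1, 2): (-1) + 2 + 25 + 4 = 30
σ = (0, 3, 2, 1): (-1) + 2 + (-3) + (-9) = -11
σ = (1, 0, 2, 3): 17 + (-5) + (-3) + 3 = 12
σ = (1, 0, 3, 2): 17 + (-5) + 17 + 4 = 33
σ = (1, 2, 0, 3): 17 + 14 + 13 + 3 = 47
σ = (1, 2, 3, 0): 17 + 14 + 17 + (-4) = 44
σ = (1, 3, 0, 2): 17 + 2 + 13 + 4 = 36
σ = (1, 3, 2, 0): 17 + 2 + (-3) + (-4) = 12
σ = (2, 0, 1, 3): 15 + (-5) + 25 + 3 = 38
σ = (2, 0, 3, 1): 15 + (-5) + 17 + (-9) = 18
σ = (2, 1, 0, 3): 15 + 3 + 13 + 3 = 34
σ = (2, 1, 3, 0): 15 + 3 + 17 + (-4) = 31
σ = (2, 3, 0, 1): 15 + 2 + 13 + (-9) = 21
σ = (2, 3, 1, 0): 15 + 2 + 25 + (-4) = 38
σ = (3, 0, 1, 2): 16 + (-5) + 25 + 4 = 40
σ = (3, 0, 2, 1): 16 + (-5) + (-3) + (-9) = -1
σ = (3, 1, 0, 2): 16 + 3 + 13 + 4 = 36
σ = (3, 1, 2, 0): 16 + 3 + (-3) + (-4) = 12
σ = (3, 2, 0, 1): 16 + 14 + 13 + (-9) = 34
σ = (3, 2, 1, 0): 16 + 14 + 25 + (-4) = 51
Optimal value attained by: σ = (3, 2, 1, 0).
Answer: det⊕(M) = 51; verdict: NONSINGULAR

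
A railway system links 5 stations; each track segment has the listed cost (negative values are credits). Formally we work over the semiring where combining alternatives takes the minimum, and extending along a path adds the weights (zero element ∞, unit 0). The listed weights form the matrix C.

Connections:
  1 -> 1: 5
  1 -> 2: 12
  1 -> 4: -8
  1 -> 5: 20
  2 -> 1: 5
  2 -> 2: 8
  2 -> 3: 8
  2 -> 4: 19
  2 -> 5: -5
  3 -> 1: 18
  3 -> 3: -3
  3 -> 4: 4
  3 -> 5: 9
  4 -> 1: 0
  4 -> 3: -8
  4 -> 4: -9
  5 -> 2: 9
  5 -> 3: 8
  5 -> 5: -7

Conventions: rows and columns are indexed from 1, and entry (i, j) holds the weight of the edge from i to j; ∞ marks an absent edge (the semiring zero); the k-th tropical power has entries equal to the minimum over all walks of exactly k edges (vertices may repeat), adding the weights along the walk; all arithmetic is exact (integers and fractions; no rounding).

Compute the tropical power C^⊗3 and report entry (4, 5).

C^⊗2:
  [-8, 17, -16, -17, 7]
  [10, 4, 3, -3, -12]
  [4, 18, -6, -5, 2]
  [-9, 12, -17, -18, 1]
  [14, 2, 1, 12, -14]
C^⊗3:
  [-17, 4, -25, -26, -7]
  [-3, -3, -11, -12, -19]
  [-5, 11, -13, -14, -5]
  [-18, 3, -26, -27, -8]
  [7, -5, -6, 3, -21]
Key observation: the optimum is the walk 4->4->3->5, with weight (-9) + (-8) + 9 = -8.
Optimal value attained by: walk 4->4->3->5.
Answer: (C^⊗3)[4][5] = -8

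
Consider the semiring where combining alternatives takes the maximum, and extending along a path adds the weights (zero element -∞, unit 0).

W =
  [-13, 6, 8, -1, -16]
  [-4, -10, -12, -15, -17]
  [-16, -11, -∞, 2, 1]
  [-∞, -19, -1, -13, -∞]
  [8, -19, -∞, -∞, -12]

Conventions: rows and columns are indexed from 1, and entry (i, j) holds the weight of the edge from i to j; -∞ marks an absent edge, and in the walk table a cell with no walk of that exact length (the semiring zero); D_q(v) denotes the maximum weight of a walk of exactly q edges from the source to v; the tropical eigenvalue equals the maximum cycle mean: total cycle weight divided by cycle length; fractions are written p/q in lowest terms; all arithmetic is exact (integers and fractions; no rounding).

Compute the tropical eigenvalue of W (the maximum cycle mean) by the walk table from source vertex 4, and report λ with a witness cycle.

q=0: [-∞, -∞, -∞, 0, -∞]
q=1: [-∞, -19, -1, -13, -∞]
q=2: [-17, -12, -14, 1, 0]
q=3: [8, -11, 0, -12, -12]
q=4: [-4, 14, 16, 7, 1]
q=5: [10, 5, 6, 18, 17]
Optimal cycle mean attained by: cycle 1->3->5->1, total 8 + 1 + 8, length 3.
Answer: λ = 17/3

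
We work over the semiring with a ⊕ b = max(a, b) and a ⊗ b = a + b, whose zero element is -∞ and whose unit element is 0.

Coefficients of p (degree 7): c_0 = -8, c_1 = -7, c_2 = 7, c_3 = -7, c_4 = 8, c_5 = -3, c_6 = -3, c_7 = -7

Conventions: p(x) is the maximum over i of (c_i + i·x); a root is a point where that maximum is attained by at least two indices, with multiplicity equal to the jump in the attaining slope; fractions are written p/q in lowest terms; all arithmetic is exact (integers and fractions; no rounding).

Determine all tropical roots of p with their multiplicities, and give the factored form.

hull edge (i=0, c=-8) to (i=2, c=7): slope 15/2, span 2
hull edge (i=2, c=7) to (i=4, c=8): slope 1/2, span 2
hull edge (i=4, c=8) to (i=7, c=-7): slope -5, span 3
Factored form: p(x) = -7 ⊗ (x ⊕ (-15/2)) ⊗ (x ⊕ (-15/2)) ⊗ (x ⊕ (-1/2)) ⊗ (x ⊕ (-1/2)) ⊗ (x ⊕ 5) ⊗ (x ⊕ 5) ⊗ (x ⊕ 5)
Answer: roots = -15/2 (mult 2), -1/2 (mult 2), 5 (mult 3)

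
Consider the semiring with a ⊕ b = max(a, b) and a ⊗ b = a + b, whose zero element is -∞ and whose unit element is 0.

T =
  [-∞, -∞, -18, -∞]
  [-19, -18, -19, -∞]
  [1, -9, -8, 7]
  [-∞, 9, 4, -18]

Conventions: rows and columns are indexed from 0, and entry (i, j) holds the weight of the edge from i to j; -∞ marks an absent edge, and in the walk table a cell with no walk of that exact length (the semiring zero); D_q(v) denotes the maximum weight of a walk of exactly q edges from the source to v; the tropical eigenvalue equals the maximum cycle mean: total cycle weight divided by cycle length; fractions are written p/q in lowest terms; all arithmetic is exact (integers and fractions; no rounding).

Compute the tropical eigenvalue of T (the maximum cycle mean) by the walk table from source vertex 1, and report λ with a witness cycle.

q=0: [-∞, 0, -∞, -∞]
q=1: [-19, -18, -19, -∞]
q=2: [-18, -28, -27, -12]
q=3: [-26, -3, -8, -20]
q=4: [-7, -11, -16, -1]
Optimal cycle mean attained by: cycle 2->3->2, total 7 + 4, length 2.
Answer: λ = 11/2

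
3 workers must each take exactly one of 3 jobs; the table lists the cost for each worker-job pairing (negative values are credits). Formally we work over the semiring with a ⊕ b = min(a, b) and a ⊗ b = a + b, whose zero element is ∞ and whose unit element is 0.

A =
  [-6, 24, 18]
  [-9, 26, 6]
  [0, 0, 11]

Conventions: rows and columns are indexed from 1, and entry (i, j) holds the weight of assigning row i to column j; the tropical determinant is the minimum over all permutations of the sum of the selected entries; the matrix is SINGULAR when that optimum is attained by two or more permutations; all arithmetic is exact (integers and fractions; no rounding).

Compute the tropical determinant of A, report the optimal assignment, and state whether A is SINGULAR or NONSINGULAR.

σ = (1, 2, 3): (-6) + 26 + 11 = 31
σ = (1, 3, 2): (-6) + 6 + 0 = 0
σ = (2, 1, 3): 24 + (-9) + 11 = 26
σ = (2, 3, 1): 24 + 6 + 0 = 30
σ = (3, 1, 2): 18 + (-9) + 0 = 9
σ = (3, 2, 1): 18 + 26 + 0 = 44
Optimal value attained by: σ = (1, 3, 2).
Answer: det⊕(A) = 0; verdict: NONSINGULAR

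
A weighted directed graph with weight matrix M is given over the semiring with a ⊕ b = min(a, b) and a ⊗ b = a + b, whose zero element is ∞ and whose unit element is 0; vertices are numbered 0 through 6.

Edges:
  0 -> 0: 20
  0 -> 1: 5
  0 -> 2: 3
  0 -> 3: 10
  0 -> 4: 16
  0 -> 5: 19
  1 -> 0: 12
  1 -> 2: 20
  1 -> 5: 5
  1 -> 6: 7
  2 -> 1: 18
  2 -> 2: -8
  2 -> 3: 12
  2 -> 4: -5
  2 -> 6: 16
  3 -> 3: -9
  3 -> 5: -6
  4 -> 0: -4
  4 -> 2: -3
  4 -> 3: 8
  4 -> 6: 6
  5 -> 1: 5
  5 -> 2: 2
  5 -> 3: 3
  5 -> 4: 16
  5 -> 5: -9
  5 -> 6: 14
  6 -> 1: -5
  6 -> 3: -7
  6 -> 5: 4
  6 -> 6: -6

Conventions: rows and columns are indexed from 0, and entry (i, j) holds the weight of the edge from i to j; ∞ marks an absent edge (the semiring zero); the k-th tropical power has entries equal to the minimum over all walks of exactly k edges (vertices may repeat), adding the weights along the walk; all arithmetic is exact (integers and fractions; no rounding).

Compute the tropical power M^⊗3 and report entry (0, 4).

M^⊗2:
  [12, 21, -5, 1, -2, 4, 12]
  [32, 2, 7, 0, 15, -4, 1]
  [-9, 10, -16, 3, -13, 6, 1]
  [∞, -1, -4, -18, 10, -15, 8]
  [16, 1, -11, -1, -8, 2, 0]
  [12, -4, -7, -6, -3, -18, 5]
  [7, -11, 6, -16, 20, -13, -12]
M^⊗3:
  [-6, 7, -13, -8, -10, -5, 4]
  [11, -4, -2, -9, 2, -13, -5]
  [-17, -4, -24, -6, -21, -3, -7]
  [6, -10, -13, -27, -9, -24, -1]
  [-12, -5, -19, -10, -16, -7, -6]
  [-7, -13, -16, -15, -12, -27, -4]
  [1, -17, -11, -25, 1, -22, -18]
Key observation: the optimum is the walk 0->2->2->4, with weight 3 + (-8) + (-5) = -10.
Optimal value attained by: walk 0->2->2->4.
Answer: (M^⊗3)[0][4] = -10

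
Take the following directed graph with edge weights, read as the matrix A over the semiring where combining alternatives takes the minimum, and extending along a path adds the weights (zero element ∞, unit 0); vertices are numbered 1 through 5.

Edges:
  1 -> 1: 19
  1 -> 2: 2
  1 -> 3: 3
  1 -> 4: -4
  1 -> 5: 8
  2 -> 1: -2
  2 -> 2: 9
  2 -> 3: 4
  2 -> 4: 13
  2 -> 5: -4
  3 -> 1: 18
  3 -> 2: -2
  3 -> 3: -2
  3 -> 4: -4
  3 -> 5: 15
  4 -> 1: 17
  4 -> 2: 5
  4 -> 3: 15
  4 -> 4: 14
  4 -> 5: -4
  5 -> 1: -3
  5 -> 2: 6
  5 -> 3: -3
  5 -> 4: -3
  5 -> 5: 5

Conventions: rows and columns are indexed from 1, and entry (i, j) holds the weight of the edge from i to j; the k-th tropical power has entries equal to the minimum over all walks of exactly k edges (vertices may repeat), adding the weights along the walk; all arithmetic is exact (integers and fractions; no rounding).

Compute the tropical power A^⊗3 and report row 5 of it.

A^⊗2:
  [0, 1, 1, -1, -8]
  [-7, 0, -7, -7, 1]
  [-4, -4, -4, -6, -8]
  [-7, 2, -7, -7, 1]
  [2, -5, -5, -7, -7]
A^⊗3:
  [-11, -2, -11, -11, -5]
  [-2, -9, -9, -11, -11]
  [-11, -6, -11, -11, -10]
  [-2, -9, -9, -11, -11]
  [-10, -7, -10, -10, -11]
Answer: row 5 of A^⊗3 = [-10, -7, -10, -10, -11]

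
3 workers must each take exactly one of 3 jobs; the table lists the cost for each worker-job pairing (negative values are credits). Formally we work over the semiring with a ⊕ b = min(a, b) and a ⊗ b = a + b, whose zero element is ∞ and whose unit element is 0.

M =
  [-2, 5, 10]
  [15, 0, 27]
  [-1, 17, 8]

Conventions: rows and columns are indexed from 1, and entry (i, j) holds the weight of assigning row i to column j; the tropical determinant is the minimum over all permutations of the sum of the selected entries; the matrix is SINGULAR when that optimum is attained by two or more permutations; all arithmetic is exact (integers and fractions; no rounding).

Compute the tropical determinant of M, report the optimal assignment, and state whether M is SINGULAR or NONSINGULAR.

σ = (1, 2, 3): (-2) + 0 + 8 = 6
σ = (1, 3, 2): (-2) + 27 + 17 = 42
σ = (2, 1, 3): 5 + 15 + 8 = 28
σ = (2, 3, 1): 5 + 27 + (-1) = 31
σ = (3, 1, 2): 10 + 15 + 17 = 42
σ = (3, 2, 1): 10 + 0 + (-1) = 9
Optimal value attained by: σ = (1, 2, 3).
Answer: det⊕(M) = 6; verdict: NONSINGULAR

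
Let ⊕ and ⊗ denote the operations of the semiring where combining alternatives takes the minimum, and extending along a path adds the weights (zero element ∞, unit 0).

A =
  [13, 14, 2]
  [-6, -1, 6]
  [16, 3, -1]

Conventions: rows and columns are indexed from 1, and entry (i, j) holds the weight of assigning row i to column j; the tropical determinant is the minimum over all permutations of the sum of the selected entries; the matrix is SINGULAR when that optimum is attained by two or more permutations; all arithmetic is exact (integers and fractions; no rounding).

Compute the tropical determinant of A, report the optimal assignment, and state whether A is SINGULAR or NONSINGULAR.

σ = (1, 2, 3): 13 + (-1) + (-1) = 11
σ = (1, 3, 2): 13 + 6 + 3 = 22
σ = (2, 1, 3): 14 + (-6) + (-1) = 7
σ = (2, 3, 1): 14 + 6 + 16 = 36
σ = (3, 1, 2): 2 + (-6) + 3 = -1
σ = (3, 2, 1): 2 + (-1) + 16 = 17
Optimal value attained by: σ = (3, 1, 2).
Answer: det⊕(A) = -1; verdict: NONSINGULAR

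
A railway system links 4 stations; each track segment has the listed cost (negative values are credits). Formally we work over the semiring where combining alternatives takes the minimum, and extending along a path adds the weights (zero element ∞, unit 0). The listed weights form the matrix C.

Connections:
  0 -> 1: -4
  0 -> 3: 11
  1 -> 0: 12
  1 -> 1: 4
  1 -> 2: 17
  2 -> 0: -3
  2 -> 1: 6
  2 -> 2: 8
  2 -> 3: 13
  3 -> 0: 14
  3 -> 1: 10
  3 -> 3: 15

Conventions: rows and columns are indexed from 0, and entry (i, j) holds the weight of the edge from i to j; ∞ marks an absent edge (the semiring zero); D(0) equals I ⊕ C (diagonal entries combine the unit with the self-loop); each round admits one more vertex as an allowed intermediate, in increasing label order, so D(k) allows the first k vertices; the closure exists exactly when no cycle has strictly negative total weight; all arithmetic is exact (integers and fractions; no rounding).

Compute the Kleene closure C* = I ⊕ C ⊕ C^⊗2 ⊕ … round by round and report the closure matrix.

D(0):
  [0, -4, ∞, 11]
  [12, 0, 17, ∞]
  [-3, 6, 0, 13]
  [14, 10, ∞, 0]
D(1):
  [0, -4, ∞, 11]
  [12, 0, 17, 23]
  [-3, -7, 0, 8]
  [14, 10, ∞, 0]
D(2):
  [0, -4, 13, 11]
  [12, 0, 17, 23]
  [-3, -7, 0, 8]
  [14, 10, 27, 0]
D(3):
  [0, -4, 13, 11]
  [12, 0, 17, 23]
  [-3, -7, 0, 8]
  [14, 10, 27, 0]
D(4):
  [0, -4, 13, 11]
  [12, 0, 17, 23]
  [-3, -7, 0, 8]
  [14, 10, 27, 0]
Answer: C* = [[0, -4, 13, 11], [12, 0, 17, 23], [-3, -7, 0, 8], [14, 10, 27, 0]]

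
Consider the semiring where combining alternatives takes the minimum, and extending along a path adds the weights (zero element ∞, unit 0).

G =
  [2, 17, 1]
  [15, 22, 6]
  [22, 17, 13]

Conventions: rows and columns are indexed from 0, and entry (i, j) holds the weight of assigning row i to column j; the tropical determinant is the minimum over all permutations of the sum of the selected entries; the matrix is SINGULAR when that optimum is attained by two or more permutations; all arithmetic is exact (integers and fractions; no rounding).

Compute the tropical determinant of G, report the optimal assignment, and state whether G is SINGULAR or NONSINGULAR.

σ = (0, 1, 2): 2 + 22 + 13 = 37
σ = (0, 2, 1): 2 + 6 + 17 = 25
σ = (1, 0, 2): 17 + 15 + 13 = 45
σ = (1, 2, 0): 17 + 6 + 22 = 45
σ = (2, 0, 1): 1 + 15 + 17 = 33
σ = (2, 1, 0): 1 + 22 + 22 = 45
Optimal value attained by: σ = (0, 2, 1).
Answer: det⊕(G) = 25; verdict: NONSINGULAR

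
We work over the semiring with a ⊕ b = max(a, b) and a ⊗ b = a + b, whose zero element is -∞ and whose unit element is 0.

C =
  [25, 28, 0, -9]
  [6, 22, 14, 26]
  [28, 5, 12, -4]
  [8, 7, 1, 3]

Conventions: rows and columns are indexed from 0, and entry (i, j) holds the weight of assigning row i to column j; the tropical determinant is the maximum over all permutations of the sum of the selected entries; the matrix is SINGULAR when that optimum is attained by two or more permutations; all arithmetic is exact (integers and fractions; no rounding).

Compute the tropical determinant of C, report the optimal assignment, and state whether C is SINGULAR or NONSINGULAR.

σ = (0, 1, 2, 3): 25 + 22 + 12 + 3 = 62
σ = (0, 1, 3, 2): 25 + 22 + (-4) + 1 = 44
σ = (0, 2, 1, 3): 25 + 14 + 5 + 3 = 47
σ = (0, 2, 3, 1): 25 + 14 + (-4) + 7 = 42
σ = (0, 3, 1, 2): 25 + 26 + 5 + 1 = 57
σ = (0, 3, 2, 1): 25 + 26 + 12 + 7 = 70
σ = (1, 0, 2, 3): 28 + 6 + 12 + 3 = 49
σ = (1, 0, 3, 2): 28 + 6 + (-4) + 1 = 31
σ = (1, 2, 0, 3): 28 + 14 + 28 + 3 = 73
σ = (1, 2, 3, 0): 28 + 14 + (-4) + 8 = 46
σ = (1, 3, 0, 2): 28 + 26 + 28 + 1 = 83
σ = (1, 3, 2, 0): 28 + 26 + 12 + 8 = 74
σ = (2, 0, 1, 3): 0 + 6 + 5 + 3 = 14
σ = (2, 0, 3, 1): 0 + 6 + (-4) + 7 = 9
σ = (2, 1, 0, 3): 0 + 22 + 28 + 3 = 53
σ = (2, 1, 3, 0): 0 + 22 + (-4) + 8 = 26
σ = (2, 3, 0, 1): 0 + 26 + 28 + 7 = 61
σ = (2, 3, 1, 0): 0 + 26 + 5 + 8 = 39
σ = (3, 0, 1, 2): (-9) + 6 + 5 + 1 = 3
σ = (3, 0, 2, 1): (-9) + 6 + 12 + 7 = 16
σ = (3, 1, 0, 2): (-9) + 22 + 28 + 1 = 42
σ = (3, 1, 2, 0): (-9) + 22 + 12 + 8 = 33
σ = (3, 2, 0, 1): (-9) + 14 + 28 + 7 = 40
σ = (3, 2, 1, 0): (-9) + 14 + 5 + 8 = 18
Optimal value attained by: σ = (1, 3, 0, 2).
Answer: det⊕(C) = 83; verdict: NONSINGULAR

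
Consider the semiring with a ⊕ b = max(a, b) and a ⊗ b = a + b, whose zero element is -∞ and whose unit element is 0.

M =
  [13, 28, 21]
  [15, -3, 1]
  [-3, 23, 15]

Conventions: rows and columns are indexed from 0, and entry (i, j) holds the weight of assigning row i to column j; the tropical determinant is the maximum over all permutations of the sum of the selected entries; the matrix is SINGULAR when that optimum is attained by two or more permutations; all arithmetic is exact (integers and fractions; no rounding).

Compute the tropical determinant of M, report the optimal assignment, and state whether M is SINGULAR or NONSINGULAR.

σ = (0, 1, 2): 13 + (-3) + 15 = 25
σ = (0, 2, 1): 13 + 1 + 23 = 37
σ = (1, 0, 2): 28 + 15 + 15 = 58
σ = (1, 2, 0): 28 + 1 + (-3) = 26
σ = (2, 0, 1): 21 + 15 + 23 = 59
σ = (2, 1, 0): 21 + (-3) + (-3) = 15
Optimal value attained by: σ = (2, 0, 1).
Answer: det⊕(M) = 59; verdict: NONSINGULAR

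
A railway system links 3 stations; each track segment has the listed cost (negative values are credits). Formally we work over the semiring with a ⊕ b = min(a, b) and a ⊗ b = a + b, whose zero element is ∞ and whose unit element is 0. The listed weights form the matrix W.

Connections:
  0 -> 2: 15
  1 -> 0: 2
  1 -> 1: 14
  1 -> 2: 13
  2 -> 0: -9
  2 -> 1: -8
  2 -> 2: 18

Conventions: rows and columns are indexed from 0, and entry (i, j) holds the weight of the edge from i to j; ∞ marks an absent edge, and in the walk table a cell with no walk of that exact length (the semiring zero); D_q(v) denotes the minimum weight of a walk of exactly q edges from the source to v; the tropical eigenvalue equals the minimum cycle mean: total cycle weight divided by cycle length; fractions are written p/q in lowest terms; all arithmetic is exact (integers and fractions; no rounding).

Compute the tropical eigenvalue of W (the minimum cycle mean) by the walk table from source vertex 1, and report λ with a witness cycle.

q=0: [∞, 0, ∞]
q=1: [2, 14, 13]
q=2: [4, 5, 17]
q=3: [7, 9, 18]
Optimal cycle mean attained by: cycle 1->2->1, total 13 + (-8), length 2.
Answer: λ = 5/2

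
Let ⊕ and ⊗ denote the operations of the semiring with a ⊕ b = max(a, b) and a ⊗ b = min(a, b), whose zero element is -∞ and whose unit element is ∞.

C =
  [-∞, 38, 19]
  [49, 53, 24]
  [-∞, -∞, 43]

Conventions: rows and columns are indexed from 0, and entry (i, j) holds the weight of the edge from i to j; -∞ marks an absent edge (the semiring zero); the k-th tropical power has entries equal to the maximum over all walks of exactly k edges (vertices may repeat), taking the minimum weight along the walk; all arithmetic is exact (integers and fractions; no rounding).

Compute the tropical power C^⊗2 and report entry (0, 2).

C^⊗2:
  [38, 38, 24]
  [49, 53, 24]
  [-∞, -∞, 43]
Key observation: the optimum is the walk 0->1->2, with weight 38 min 24 = 24.
Optimal value attained by: walk 0->1->2.
Answer: (C^⊗2)[0][2] = 24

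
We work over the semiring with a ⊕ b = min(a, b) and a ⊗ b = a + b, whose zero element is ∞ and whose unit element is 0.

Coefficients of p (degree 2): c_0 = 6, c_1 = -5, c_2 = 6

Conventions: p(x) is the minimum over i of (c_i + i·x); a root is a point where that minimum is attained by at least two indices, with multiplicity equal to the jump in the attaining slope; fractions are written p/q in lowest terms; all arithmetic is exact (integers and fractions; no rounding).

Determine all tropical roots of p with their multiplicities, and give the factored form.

hull edge (i=0, c=6) to (i=1, c=-5): slope -11, span 1
hull edge (i=1, c=-5) to (i=2, c=6): slope 11, span 1
Factored form: p(x) = 6 ⊗ (x ⊕ (-11)) ⊗ (x ⊕ 11)
Answer: roots = -11 (mult 1), 11 (mult 1)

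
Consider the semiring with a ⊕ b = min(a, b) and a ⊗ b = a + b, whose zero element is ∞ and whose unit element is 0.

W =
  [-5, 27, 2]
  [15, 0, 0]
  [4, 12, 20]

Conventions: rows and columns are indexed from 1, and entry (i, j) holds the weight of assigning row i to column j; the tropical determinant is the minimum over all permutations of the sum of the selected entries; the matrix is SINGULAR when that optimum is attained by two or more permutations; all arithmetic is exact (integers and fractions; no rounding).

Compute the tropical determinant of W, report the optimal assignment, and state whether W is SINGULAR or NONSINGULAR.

σ = (1, 2, 3): (-5) + 0 + 20 = 15
σ = (1, 3, 2): (-5) + 0 + 12 = 7
σ = (2, 1, 3): 27 + 15 + 20 = 62
σ = (2, 3, 1): 27 + 0 + 4 = 31
σ = (3, 1, 2): 2 + 15 + 12 = 29
σ = (3, 2, 1): 2 + 0 + 4 = 6
Optimal value attained by: σ = (3, 2, 1).
Answer: det⊕(W) = 6; verdict: NONSINGULAR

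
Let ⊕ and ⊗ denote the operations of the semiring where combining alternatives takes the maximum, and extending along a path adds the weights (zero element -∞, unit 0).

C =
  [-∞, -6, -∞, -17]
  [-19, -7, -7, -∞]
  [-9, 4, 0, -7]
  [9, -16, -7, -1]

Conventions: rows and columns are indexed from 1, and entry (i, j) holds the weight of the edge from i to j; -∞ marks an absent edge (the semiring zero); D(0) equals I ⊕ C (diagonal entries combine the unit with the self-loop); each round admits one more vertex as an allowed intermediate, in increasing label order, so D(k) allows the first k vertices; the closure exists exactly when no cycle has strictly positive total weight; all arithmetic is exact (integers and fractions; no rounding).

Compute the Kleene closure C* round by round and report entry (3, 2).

D(0):
  [0, -6, -∞, -17]
  [-19, 0, -7, -∞]
  [-9, 4, 0, -7]
  [9, -16, -7, 0]
D(1):
  [0, -6, -∞, -17]
  [-19, 0, -7, -36]
  [-9, 4, 0, -7]
  [9, 3, -7, 0]
D(2):
  [0, -6, -13, -17]
  [-19, 0, -7, -36]
  [-9, 4, 0, -7]
  [9, 3, -4, 0]
D(3):
  [0, -6, -13, -17]
  [-16, 0, -7, -14]
  [-9, 4, 0, -7]
  [9, 3, -4, 0]
D(4):
  [0, -6, -13, -17]
  [-5, 0, -7, -14]
  [2, 4, 0, -7]
  [9, 3, -4, 0]
Answer: C*[3][2] = 4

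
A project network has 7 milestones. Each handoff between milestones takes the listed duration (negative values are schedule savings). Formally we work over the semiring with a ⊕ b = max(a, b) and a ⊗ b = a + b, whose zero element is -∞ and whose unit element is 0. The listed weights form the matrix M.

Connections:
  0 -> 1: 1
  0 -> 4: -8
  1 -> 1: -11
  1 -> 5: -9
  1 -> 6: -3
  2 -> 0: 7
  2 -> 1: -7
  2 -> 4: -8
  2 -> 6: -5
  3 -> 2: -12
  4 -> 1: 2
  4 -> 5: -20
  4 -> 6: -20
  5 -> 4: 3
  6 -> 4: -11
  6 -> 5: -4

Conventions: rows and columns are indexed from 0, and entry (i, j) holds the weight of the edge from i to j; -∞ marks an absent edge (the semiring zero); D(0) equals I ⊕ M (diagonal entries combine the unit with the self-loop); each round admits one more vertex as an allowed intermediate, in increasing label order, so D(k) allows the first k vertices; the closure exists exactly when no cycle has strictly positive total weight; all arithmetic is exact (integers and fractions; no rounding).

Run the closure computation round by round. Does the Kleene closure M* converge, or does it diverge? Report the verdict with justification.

D(0):
  [0, 1, -∞, -∞, -8, -∞, -∞]
  [-∞, 0, -∞, -∞, -∞, -9, -3]
  [7, -7, 0, -∞, -8, -∞, -5]
  [-∞, -∞, -12, 0, -∞, -∞, -∞]
  [-∞, 2, -∞, -∞, 0, -20, -20]
  [-∞, -∞, -∞, -∞, 3, 0, -∞]
  [-∞, -∞, -∞, -∞, -11, -4, 0]
D(1):
  [0, 1, -∞, -∞, -8, -∞, -∞]
  [-∞, 0, -∞, -∞, -∞, -9, -3]
  [7, 8, 0, -∞, -1, -∞, -5]
  [-∞, -∞, -12, 0, -∞, -∞, -∞]
  [-∞, 2, -∞, -∞, 0, -20, -20]
  [-∞, -∞, -∞, -∞, 3, 0, -∞]
  [-∞, -∞, -∞, -∞, -11, -4, 0]
D(2):
  [0, 1, -∞, -∞, -8, -8, -2]
  [-∞, 0, -∞, -∞, -∞, -9, -3]
  [7, 8, 0, -∞, -1, -1, 5]
  [-∞, -∞, -12, 0, -∞, -∞, -∞]
  [-∞, 2, -∞, -∞, 0, -7, -1]
  [-∞, -∞, -∞, -∞, 3, 0, -∞]
  [-∞, -∞, -∞, -∞, -11, -4, 0]
D(3):
  [0, 1, -∞, -∞, -8, -8, -2]
  [-∞, 0, -∞, -∞, -∞, -9, -3]
  [7, 8, 0, -∞, -1, -1, 5]
  [-5, -4, -12, 0, -13, -13, -7]
  [-∞, 2, -∞, -∞, 0, -7, -1]
  [-∞, -∞, -∞, -∞, 3, 0, -∞]
  [-∞, -∞, -∞, -∞, -11, -4, 0]
D(4):
  [0, 1, -∞, -∞, -8, -8, -2]
  [-∞, 0, -∞, -∞, -∞, -9, -3]
  [7, 8, 0, -∞, -1, -1, 5]
  [-5, -4, -12, 0, -13, -13, -7]
  [-∞, 2, -∞, -∞, 0, -7, -1]
  [-∞, -∞, -∞, -∞, 3, 0, -∞]
  [-∞, -∞, -∞, -∞, -11, -4, 0]
D(5):
  [0, 1, -∞, -∞, -8, -8, -2]
  [-∞, 0, -∞, -∞, -∞, -9, -3]
  [7, 8, 0, -∞, -1, -1, 5]
  [-5, -4, -12, 0, -13, -13, -7]
  [-∞, 2, -∞, -∞, 0, -7, -1]
  [-∞, 5, -∞, -∞, 3, 0, 2]
  [-∞, -9, -∞, -∞, -11, -4, 0]
D(6):
  [0, 1, -∞, -∞, -5, -8, -2]
  [-∞, 0, -∞, -∞, -6, -9, -3]
  [7, 8, 0, -∞, 2, -1, 5]
  [-5, -4, -12, 0, -10, -13, -7]
  [-∞, 2, -∞, -∞, 0, -7, -1]
  [-∞, 5, -∞, -∞, 3, 0, 2]
  [-∞, 1, -∞, -∞, -1, -4, 0]
D(7):
  [0, 1, -∞, -∞, -3, -6, -2]
  [-∞, 0, -∞, -∞, -4, -7, -3]
  [7, 8, 0, -∞, 4, 1, 5]
  [-5, -4, -12, 0, -8, -11, -7]
  [-∞, 2, -∞, -∞, 0, -5, -1]
  [-∞, 5, -∞, -∞, 3, 0, 2]
  [-∞, 1, -∞, -∞, -1, -4, 0]
Key observation: every diagonal entry stays at the unit through all rounds, so no improving cycle exists.
Answer: CONVERGES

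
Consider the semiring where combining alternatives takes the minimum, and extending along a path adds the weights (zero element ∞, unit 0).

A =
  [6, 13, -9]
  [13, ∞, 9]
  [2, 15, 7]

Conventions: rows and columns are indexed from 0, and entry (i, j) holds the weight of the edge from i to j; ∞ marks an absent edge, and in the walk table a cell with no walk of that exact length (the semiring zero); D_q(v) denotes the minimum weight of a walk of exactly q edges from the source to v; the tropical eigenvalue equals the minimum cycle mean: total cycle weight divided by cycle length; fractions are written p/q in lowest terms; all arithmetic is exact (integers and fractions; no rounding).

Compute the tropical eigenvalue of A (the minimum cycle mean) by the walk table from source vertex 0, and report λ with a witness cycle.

q=0: [0, ∞, ∞]
q=1: [6, 13, -9]
q=2: [-7, 6, -3]
q=3: [-1, 6, -16]
Optimal cycle mean attained by: cycle 0->2->0, total (-9) + 2, length 2.
Answer: λ = -7/2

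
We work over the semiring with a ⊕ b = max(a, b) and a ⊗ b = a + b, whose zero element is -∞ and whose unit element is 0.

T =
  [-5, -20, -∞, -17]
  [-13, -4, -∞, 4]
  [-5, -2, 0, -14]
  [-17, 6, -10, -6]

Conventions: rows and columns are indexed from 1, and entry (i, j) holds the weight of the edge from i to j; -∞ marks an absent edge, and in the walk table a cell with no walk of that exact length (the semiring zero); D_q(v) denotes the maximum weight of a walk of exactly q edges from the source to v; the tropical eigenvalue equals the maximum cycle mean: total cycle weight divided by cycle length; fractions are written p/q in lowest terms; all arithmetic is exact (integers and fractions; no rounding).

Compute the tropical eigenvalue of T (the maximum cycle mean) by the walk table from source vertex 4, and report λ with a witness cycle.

q=0: [-∞, -∞, -∞, 0]
q=1: [-17, 6, -10, -6]
q=2: [-7, 2, -10, 10]
q=3: [-7, 16, 0, 6]
q=4: [3, 12, 0, 20]
Optimal cycle mean attained by: cycle 2->4->2, total 4 + 6, length 2.
Answer: λ = 5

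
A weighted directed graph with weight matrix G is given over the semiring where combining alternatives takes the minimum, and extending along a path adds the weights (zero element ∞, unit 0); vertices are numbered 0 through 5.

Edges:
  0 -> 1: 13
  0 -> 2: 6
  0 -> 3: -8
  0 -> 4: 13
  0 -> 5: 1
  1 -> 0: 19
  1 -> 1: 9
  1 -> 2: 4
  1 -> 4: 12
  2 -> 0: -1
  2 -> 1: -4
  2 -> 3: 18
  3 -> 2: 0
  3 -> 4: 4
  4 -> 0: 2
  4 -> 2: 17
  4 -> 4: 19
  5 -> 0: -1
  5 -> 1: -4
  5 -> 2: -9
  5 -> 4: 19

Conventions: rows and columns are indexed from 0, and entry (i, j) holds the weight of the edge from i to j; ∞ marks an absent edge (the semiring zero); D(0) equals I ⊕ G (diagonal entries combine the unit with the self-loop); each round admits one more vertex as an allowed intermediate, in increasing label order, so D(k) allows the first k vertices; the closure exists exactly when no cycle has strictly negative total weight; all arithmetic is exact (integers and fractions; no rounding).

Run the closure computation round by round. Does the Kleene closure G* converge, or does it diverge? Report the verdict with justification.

D(0):
  [0, 13, 6, -8, 13, 1]
  [19, 0, 4, ∞, 12, ∞]
  [-1, -4, 0, 18, ∞, ∞]
  [∞, ∞, 0, 0, 4, ∞]
  [2, ∞, 17, ∞, 0, ∞]
  [-1, -4, -9, ∞, 19, 0]
D(1):
  [0, 13, 6, -8, 13, 1]
  [19, 0, 4, 11, 12, 20]
  [-1, -4, 0, -9, 12, 0]
  [∞, ∞, 0, 0, 4, ∞]
  [2, 15, 8, -6, 0, 3]
  [-1, -4, -9, -9, 12, 0]
D(2):
  [0, 13, 6, -8, 13, 1]
  [19, 0, 4, 11, 12, 20]
  [-1, -4, 0, -9, 8, 0]
  [∞, ∞, 0, 0, 4, ∞]
  [2, 15, 8, -6, 0, 3]
  [-1, -4, -9, -9, 8, 0]
Detection: at round 3, diagonal entry (3, 3) turns strictly negative.
Key observation: the cycle 3->2->0->3 has total weight 0 + (-1) + (-8), which is strictly negative.
Answer: DIVERGES — negative cycle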